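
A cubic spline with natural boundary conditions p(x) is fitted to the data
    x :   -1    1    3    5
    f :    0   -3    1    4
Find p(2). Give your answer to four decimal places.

-1.4500

With m_i denoting the second derivative at x_i, h_i = 2, 2, 2, and Δ_i = (y_(i+1) − y_i)/h_i = -3/2, 2, 3/2:
  2·m_0 + 8·m_1 + 2·m_2 = 6(Δ_1 - Δ_0) = 21
  2·m_1 + 8·m_2 + 2·m_3 = 6(Δ_2 - Δ_1) = -3
Natural end conditions: m_0 = m_3 = 0.
Solving the tridiagonal system: m_0 = 0, m_1 = 29/10, m_2 = -11/10, m_3 = 0.
On [1, 3], p(x) = -3 + 13/30·(x - 1) + 29/20·(x - 1)² - 1/3·(x - 1)³.
With (x - 1) = 1: p(2) = -29/20.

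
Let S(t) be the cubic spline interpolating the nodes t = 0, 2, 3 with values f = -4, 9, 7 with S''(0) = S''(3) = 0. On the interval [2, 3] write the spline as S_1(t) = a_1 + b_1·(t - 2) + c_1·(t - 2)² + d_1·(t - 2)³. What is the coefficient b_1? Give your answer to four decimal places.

Let M_i = S''(x_i). Step sizes h_i = 2, 1; slopes of the chords Δ_i = (y_(i+1) - y_i)/h_i = 13/2, -2.
  2·M_0 + 6·M_1 + 1·M_2 = 6(Δ_1 - Δ_0) = -51
Natural end conditions: M_0 = M_2 = 0.
Hence M_0 = 0, M_1 = -17/2, M_2 = 0.
On [2, 3], with S_1(t) = a_1 + b_1·(t - 2) + c_1·(t - 2)² + d_1·(t - 2)³: c_1 = M_1/2 = -17/4, d_1 = (M_2 - M_1)/(6h_1) = 17/12, b_1 = Δ_1 - h_1(2M_1 + M_2)/6 = 5/6.

0.8333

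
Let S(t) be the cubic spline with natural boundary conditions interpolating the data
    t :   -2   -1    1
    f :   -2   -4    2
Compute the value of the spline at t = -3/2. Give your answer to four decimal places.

Put M_i = S'' at the i-th knot. Here h = (1, 2) and Δ = (-2, 3), so the interior equations h_(i-1)·M_(i-1) + 2(h_(i-1)+h_i)·M_i + h_i·M_(i+1) = 6(Δ_i − Δ_(i-1)) read
  1·M_0 + 6·M_1 + 2·M_2 = 6(Δ_1 - Δ_0) = 30
Natural end conditions: M_0 = M_2 = 0.
Solving: M_0 = 0, M_1 = 5, M_2 = 0.
On [-2, -1], S(t) = -2 - 17/6·(t + 2) + 0·(t + 2)² + 5/6·(t + 2)³.
With (t + 2) = 1/2: S(-3/2) = -53/16.

-3.3125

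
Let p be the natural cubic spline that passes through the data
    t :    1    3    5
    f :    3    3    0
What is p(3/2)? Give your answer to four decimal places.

3.1758

Put M_i = p'' at the i-th knot. Here h = (2, 2) and Δ = (0, -3/2), so the interior equations h_(i-1)·M_(i-1) + 2(h_(i-1)+h_i)·M_i + h_i·M_(i+1) = 6(Δ_i − Δ_(i-1)) read
  2·M_0 + 8·M_1 + 2·M_2 = 6(Δ_1 - Δ_0) = -9
Natural end conditions: M_0 = M_2 = 0.
Solving the tridiagonal system: M_0 = 0, M_1 = -9/8, M_2 = 0.
On [1, 3], p(t) = 3 + 3/8·(t - 1) + 0·(t - 1)² - 3/32·(t - 1)³.
With (t - 1) = 1/2: p(3/2) = 813/256.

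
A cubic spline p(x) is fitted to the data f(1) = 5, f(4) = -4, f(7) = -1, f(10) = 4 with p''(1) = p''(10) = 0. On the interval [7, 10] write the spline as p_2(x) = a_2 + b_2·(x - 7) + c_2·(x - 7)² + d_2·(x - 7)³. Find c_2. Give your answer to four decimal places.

-0.0889

Write m_i for p''(x_i). With h_i = 3, 3, 3 and divided differences Δ_i = -3, 1, 5/3, the continuity of p' gives the tridiagonal system
  3·m_0 + 12·m_1 + 3·m_2 = 6(Δ_1 - Δ_0) = 24
  3·m_1 + 12·m_2 + 3·m_3 = 6(Δ_2 - Δ_1) = 4
Natural end conditions: m_0 = m_3 = 0.
Hence m_0 = 0, m_1 = 92/45, m_2 = -8/45, m_3 = 0.
On [7, 10], with p_2(x) = a_2 + b_2·(x - 7) + c_2·(x - 7)² + d_2·(x - 7)³: c_2 = m_2/2 = -4/45, d_2 = (m_3 - m_2)/(6h_2) = 4/405, b_2 = Δ_2 - h_2(2m_2 + m_3)/6 = 83/45.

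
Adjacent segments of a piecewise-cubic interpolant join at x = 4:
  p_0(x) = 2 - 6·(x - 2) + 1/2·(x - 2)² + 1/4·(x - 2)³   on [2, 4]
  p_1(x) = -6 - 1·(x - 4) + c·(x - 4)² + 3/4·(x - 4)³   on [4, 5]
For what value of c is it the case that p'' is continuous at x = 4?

2

p_0''(x) = 1 + 3/2·(x - 2), so p_0''(4) = 4. On the right, p_1''(4) = 2c, so c = 2.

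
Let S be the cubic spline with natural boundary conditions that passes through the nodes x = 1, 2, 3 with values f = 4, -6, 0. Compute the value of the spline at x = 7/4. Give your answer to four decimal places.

-4.8125

Put m_i = S'' at the i-th knot. Here h = (1, 1) and Δ = (-10, 6), so the interior equations h_(i-1)·m_(i-1) + 2(h_(i-1)+h_i)·m_i + h_i·m_(i+1) = 6(Δ_i − Δ_(i-1)) read
  1·m_0 + 4·m_1 + 1·m_2 = 6(Δ_1 - Δ_0) = 96
Natural end conditions: m_0 = m_2 = 0.
Solving the tridiagonal system: m_0 = 0, m_1 = 24, m_2 = 0.
On [1, 2], S(x) = 4 - 14·(x - 1) + 0·(x - 1)² + 4·(x - 1)³.
With (x - 1) = 3/4: S(7/4) = -77/16.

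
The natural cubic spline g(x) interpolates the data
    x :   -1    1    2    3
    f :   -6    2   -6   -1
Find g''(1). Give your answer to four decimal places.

-15.9130

Put σ_i = g'' at the i-th knot. Here h = (2, 1, 1) and Δ = (4, -8, 5), so the interior equations h_(i-1)·σ_(i-1) + 2(h_(i-1)+h_i)·σ_i + h_i·σ_(i+1) = 6(Δ_i − Δ_(i-1)) read
  2·σ_0 + 6·σ_1 + 1·σ_2 = 6(Δ_1 - Δ_0) = -72
  1·σ_1 + 4·σ_2 + 1·σ_3 = 6(Δ_2 - Δ_1) = 78
Natural end conditions: σ_0 = σ_3 = 0.
Hence σ_0 = 0, σ_1 = -366/23, σ_2 = 540/23, σ_3 = 0.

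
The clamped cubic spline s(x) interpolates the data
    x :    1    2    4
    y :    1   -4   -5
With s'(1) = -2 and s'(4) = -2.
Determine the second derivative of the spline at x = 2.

Put m_i = s'' at the i-th knot. Here h = (1, 2) and Δ = (-5, -1/2), so the interior equations h_(i-1)·m_(i-1) + 2(h_(i-1)+h_i)·m_i + h_i·m_(i+1) = 6(Δ_i − Δ_(i-1)) read
  1·m_0 + 6·m_1 + 2·m_2 = 6(Δ_1 - Δ_0) = 27
Clamped end conditions give two more equations: 2h_0·m_0 + h_0·m_1 = 6(Δ_0 - s'(1)) = -18 and h_1·m_1 + 2h_1·m_2 = 6(s'(4) - Δ_1) = -9.
Solving: m_0 = -27/2, m_1 = 9, m_2 = -27/4.

9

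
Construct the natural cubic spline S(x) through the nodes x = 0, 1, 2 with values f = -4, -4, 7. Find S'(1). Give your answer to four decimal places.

5.5000

Put M_i = S'' at the i-th knot. Here h = (1, 1) and Δ = (0, 11), so the interior equations h_(i-1)·M_(i-1) + 2(h_(i-1)+h_i)·M_i + h_i·M_(i+1) = 6(Δ_i − Δ_(i-1)) read
  1·M_0 + 4·M_1 + 1·M_2 = 6(Δ_1 - Δ_0) = 66
Natural end conditions: M_0 = M_2 = 0.
Solving: M_0 = 0, M_1 = 33/2, M_2 = 0.
On [1, 2], S'(x) = b_1 + 2c_1·(x - 1) + 3d_1·(x - 1)² with b_1 = Δ_1 - h_1(2M_1 + M_2)/6 = 11/2, c_1 = M_1/2 = 33/4, d_1 = (M_2 - M_1)/(6h_1) = -11/4. So S'(1) = 11/2.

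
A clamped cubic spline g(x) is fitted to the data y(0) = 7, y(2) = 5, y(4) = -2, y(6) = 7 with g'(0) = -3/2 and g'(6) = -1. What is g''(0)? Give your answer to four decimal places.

Put σ_i = g'' at the i-th knot. Here h = (2, 2, 2) and Δ = (-1, -7/2, 9/2), so the interior equations h_(i-1)·σ_(i-1) + 2(h_(i-1)+h_i)·σ_i + h_i·σ_(i+1) = 6(Δ_i − Δ_(i-1)) read
  2·σ_0 + 8·σ_1 + 2·σ_2 = 6(Δ_1 - Δ_0) = -15
  2·σ_1 + 8·σ_2 + 2·σ_3 = 6(Δ_2 - Δ_1) = 48
Clamped end conditions give two more equations: 2h_0·σ_0 + h_0·σ_1 = 6(Δ_0 - g'(0)) = 3 and h_2·σ_2 + 2h_2·σ_3 = 6(g'(6) - Δ_2) = -33.
Forward elimination and back-substitution give σ_0 = 52/15, σ_1 = -163/30, σ_2 = 323/30, σ_3 = -409/30.

3.4667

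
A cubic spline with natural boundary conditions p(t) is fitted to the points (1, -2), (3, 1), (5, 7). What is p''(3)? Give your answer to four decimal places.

Write m_i for p''(x_i). With h_i = 2, 2 and divided differences Δ_i = 3/2, 3, the continuity of p' gives the tridiagonal system
  2·m_0 + 8·m_1 + 2·m_2 = 6(Δ_1 - Δ_0) = 9
Natural end conditions: m_0 = m_2 = 0.
Solving the tridiagonal system: m_0 = 0, m_1 = 9/8, m_2 = 0.

1.1250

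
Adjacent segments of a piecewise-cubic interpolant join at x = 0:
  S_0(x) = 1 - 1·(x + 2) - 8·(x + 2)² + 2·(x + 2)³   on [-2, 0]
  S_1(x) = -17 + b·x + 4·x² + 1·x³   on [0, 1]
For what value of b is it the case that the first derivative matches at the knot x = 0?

S_0'(x) = -1 - 16·(x + 2) + 6·(x + 2)², so S_0'(0) = -9. On the right, S_1'(0) = b, so b = -9.

-9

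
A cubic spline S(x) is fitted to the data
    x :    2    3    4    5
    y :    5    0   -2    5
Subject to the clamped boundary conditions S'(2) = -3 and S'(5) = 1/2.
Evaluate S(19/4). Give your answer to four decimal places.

Let m_i = S''(x_i). Step sizes h_i = 1, 1, 1; slopes of the chords Δ_i = (y_(i+1) - y_i)/h_i = -5, -2, 7.
  1·m_0 + 4·m_1 + 1·m_2 = 6(Δ_1 - Δ_0) = 18
  1·m_1 + 4·m_2 + 1·m_3 = 6(Δ_2 - Δ_1) = 54
Clamped end conditions give two more equations: 2h_0·m_0 + h_0·m_1 = 6(Δ_0 - S'(2)) = -12 and h_2·m_2 + 2h_2·m_3 = 6(S'(5) - Δ_2) = -39.
Solving the tridiagonal system: m_0 = -97/15, m_1 = 14/15, m_2 = 311/15, m_3 = -448/15.
On [4, 5], S(x) = -2 + 76/15·(x - 4) + 311/30·(x - 4)² - 253/30·(x - 4)³.
With (x - 4) = 3/4: S(19/4) = 2607/640.

4.0734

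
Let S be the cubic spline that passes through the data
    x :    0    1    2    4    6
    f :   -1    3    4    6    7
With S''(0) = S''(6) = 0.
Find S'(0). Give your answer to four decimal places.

4.7917

Put M_i = S'' at the i-th knot. Here h = (1, 1, 2, 2) and Δ = (4, 1, 1, 1/2), so the interior equations h_(i-1)·M_(i-1) + 2(h_(i-1)+h_i)·M_i + h_i·M_(i+1) = 6(Δ_i − Δ_(i-1)) read
  1·M_0 + 4·M_1 + 1·M_2 = 6(Δ_1 - Δ_0) = -18
  1·M_1 + 6·M_2 + 2·M_3 = 6(Δ_2 - Δ_1) = 0
  2·M_2 + 8·M_3 + 2·M_4 = 6(Δ_3 - Δ_2) = -3
Natural end conditions: M_0 = M_4 = 0.
Forward elimination and back-substitution give M_0 = 0, M_1 = -19/4, M_2 = 1, M_3 = -5/8, M_4 = 0.
On [0, 1], S'(x) = b_0 + 2c_0·x + 3d_0·x² with b_0 = Δ_0 - h_0(2M_0 + M_1)/6 = 115/24, c_0 = M_0/2 = 0, d_0 = (M_1 - M_0)/(6h_0) = -19/24. So S'(0) = 115/24.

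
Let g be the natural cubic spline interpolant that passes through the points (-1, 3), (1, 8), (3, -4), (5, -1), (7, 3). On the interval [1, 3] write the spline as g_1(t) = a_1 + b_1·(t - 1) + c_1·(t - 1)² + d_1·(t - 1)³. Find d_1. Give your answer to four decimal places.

1.3795

Let M_i = g''(x_i). Step sizes h_i = 2, 2, 2, 2; slopes of the chords Δ_i = (y_(i+1) - y_i)/h_i = 5/2, -6, 3/2, 2.
  2·M_0 + 8·M_1 + 2·M_2 = 6(Δ_1 - Δ_0) = -51
  2·M_1 + 8·M_2 + 2·M_3 = 6(Δ_2 - Δ_1) = 45
  2·M_2 + 8·M_3 + 2·M_4 = 6(Δ_3 - Δ_2) = 3
Natural end conditions: M_0 = M_4 = 0.
Forward elimination and back-substitution give M_0 = 0, M_1 = -471/56, M_2 = 57/7, M_3 = -93/56, M_4 = 0.
On [1, 3], with g_1(t) = a_1 + b_1·(t - 1) + c_1·(t - 1)² + d_1·(t - 1)³: c_1 = M_1/2 = -471/112, d_1 = (M_2 - M_1)/(6h_1) = 309/224, b_1 = Δ_1 - h_1(2M_1 + M_2)/6 = -87/28.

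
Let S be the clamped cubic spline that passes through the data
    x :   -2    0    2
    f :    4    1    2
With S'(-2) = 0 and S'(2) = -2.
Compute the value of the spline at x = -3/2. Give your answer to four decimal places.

Let m_i = S''(x_i). Step sizes h_i = 2, 2; slopes of the chords Δ_i = (y_(i+1) - y_i)/h_i = -3/2, 1/2.
  2·m_0 + 8·m_1 + 2·m_2 = 6(Δ_1 - Δ_0) = 12
Clamped end conditions give two more equations: 2h_0·m_0 + h_0·m_1 = 6(Δ_0 - S'(-2)) = -9 and h_1·m_1 + 2h_1·m_2 = 6(S'(2) - Δ_1) = -15.
Solving the tridiagonal system: m_0 = -17/4, m_1 = 4, m_2 = -23/4.
On [-2, 0], S(x) = 4 + 0·(x + 2) - 17/8·(x + 2)² + 11/16·(x + 2)³.
With (x + 2) = 1/2: S(-3/2) = 455/128.

3.5547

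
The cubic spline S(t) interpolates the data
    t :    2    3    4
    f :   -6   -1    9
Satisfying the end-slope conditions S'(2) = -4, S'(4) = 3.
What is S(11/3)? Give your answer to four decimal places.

Put M_i = S'' at the i-th knot. Here h = (1, 1) and Δ = (5, 10), so the interior equations h_(i-1)·M_(i-1) + 2(h_(i-1)+h_i)·M_i + h_i·M_(i+1) = 6(Δ_i − Δ_(i-1)) read
  1·M_0 + 4·M_1 + 1·M_2 = 6(Δ_1 - Δ_0) = 30
Clamped end conditions give two more equations: 2h_0·M_0 + h_0·M_1 = 6(Δ_0 - S'(2)) = 54 and h_1·M_1 + 2h_1·M_2 = 6(S'(4) - Δ_1) = -42.
Solving the tridiagonal system: M_0 = 23, M_1 = 8, M_2 = -25.
On [3, 4], S(t) = -1 + 23/2·(t - 3) + 4·(t - 3)² - 11/2·(t - 3)³.
With (t - 3) = 2/3: S(11/3) = 184/27.

6.8148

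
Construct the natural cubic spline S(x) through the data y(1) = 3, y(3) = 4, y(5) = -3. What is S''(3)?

Let M_i = S''(x_i). Step sizes h_i = 2, 2; slopes of the chords Δ_i = (y_(i+1) - y_i)/h_i = 1/2, -7/2.
  2·M_0 + 8·M_1 + 2·M_2 = 6(Δ_1 - Δ_0) = -24
Natural end conditions: M_0 = M_2 = 0.
Forward elimination and back-substitution give M_0 = 0, M_1 = -3, M_2 = 0.

-3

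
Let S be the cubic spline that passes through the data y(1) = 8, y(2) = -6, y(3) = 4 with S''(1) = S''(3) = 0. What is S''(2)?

36

Write M_i for S''(x_i). With h_i = 1, 1 and divided differences Δ_i = -14, 10, the continuity of S' gives the tridiagonal system
  1·M_0 + 4·M_1 + 1·M_2 = 6(Δ_1 - Δ_0) = 144
Natural end conditions: M_0 = M_2 = 0.
Hence M_0 = 0, M_1 = 36, M_2 = 0.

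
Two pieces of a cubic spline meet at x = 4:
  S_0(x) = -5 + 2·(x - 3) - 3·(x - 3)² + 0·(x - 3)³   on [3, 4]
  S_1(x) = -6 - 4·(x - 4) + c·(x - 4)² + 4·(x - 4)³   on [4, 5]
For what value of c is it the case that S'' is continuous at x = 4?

-3

S_0''(x) = -6 + 0·(x - 3), so S_0''(4) = -6. On the right, S_1''(4) = 2c, so c = -3.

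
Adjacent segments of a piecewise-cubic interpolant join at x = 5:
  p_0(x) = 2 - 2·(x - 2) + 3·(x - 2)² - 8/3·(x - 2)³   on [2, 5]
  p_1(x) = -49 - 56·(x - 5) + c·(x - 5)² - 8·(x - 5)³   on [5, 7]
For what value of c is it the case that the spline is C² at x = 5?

-21

p_0''(x) = 6 - 16·(x - 2), so p_0''(5) = -42. On the right, p_1''(5) = 2c, so c = -21.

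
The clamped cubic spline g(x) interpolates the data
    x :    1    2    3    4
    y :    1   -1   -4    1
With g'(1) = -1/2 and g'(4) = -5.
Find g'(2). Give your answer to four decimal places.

-4.6000

With M_i denoting the second derivative at x_i, h_i = 1, 1, 1, and Δ_i = (y_(i+1) − y_i)/h_i = -2, -3, 5:
  1·M_0 + 4·M_1 + 1·M_2 = 6(Δ_1 - Δ_0) = -6
  1·M_1 + 4·M_2 + 1·M_3 = 6(Δ_2 - Δ_1) = 48
Clamped end conditions give two more equations: 2h_0·M_0 + h_0·M_1 = 6(Δ_0 - g'(1)) = -9 and h_2·M_2 + 2h_2·M_3 = 6(g'(4) - Δ_2) = -60.
Hence M_0 = -4/5, M_1 = -37/5, M_2 = 122/5, M_3 = -211/5.
On [2, 3], g'(x) = b_1 + 2c_1·(x - 2) + 3d_1·(x - 2)² with b_1 = Δ_1 - h_1(2M_1 + M_2)/6 = -23/5, c_1 = M_1/2 = -37/10, d_1 = (M_2 - M_1)/(6h_1) = 53/10. So g'(2) = -23/5.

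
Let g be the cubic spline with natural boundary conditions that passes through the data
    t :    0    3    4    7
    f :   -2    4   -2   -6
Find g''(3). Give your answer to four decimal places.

Write σ_i for g''(x_i). With h_i = 3, 1, 3 and divided differences Δ_i = 2, -6, -4/3, the continuity of g' gives the tridiagonal system
  3·σ_0 + 8·σ_1 + 1·σ_2 = 6(Δ_1 - Δ_0) = -48
  1·σ_1 + 8·σ_2 + 3·σ_3 = 6(Δ_2 - Δ_1) = 28
Natural end conditions: σ_0 = σ_3 = 0.
Hence σ_0 = 0, σ_1 = -412/63, σ_2 = 272/63, σ_3 = 0.

-6.5397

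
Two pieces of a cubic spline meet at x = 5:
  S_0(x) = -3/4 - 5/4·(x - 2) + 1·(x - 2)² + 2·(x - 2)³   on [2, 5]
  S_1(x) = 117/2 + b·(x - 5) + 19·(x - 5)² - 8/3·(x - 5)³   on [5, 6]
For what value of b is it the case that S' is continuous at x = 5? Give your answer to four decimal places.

S_0'(x) = -5/4 + 2·(x - 2) + 6·(x - 2)², so S_0'(5) = 235/4. On the right, S_1'(5) = b, so b = 235/4.

58.7500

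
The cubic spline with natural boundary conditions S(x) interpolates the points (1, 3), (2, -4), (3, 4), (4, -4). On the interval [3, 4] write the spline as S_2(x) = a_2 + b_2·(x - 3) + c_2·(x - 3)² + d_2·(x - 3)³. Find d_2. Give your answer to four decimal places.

Let M_i = S''(x_i). Step sizes h_i = 1, 1, 1; slopes of the chords Δ_i = (y_(i+1) - y_i)/h_i = -7, 8, -8.
  1·M_0 + 4·M_1 + 1·M_2 = 6(Δ_1 - Δ_0) = 90
  1·M_1 + 4·M_2 + 1·M_3 = 6(Δ_2 - Δ_1) = -96
Natural end conditions: M_0 = M_3 = 0.
Forward elimination and back-substitution give M_0 = 0, M_1 = 152/5, M_2 = -158/5, M_3 = 0.
On [3, 4], with S_2(x) = a_2 + b_2·(x - 3) + c_2·(x - 3)² + d_2·(x - 3)³: c_2 = M_2/2 = -79/5, d_2 = (M_3 - M_2)/(6h_2) = 79/15, b_2 = Δ_2 - h_2(2M_2 + M_3)/6 = 38/15.

5.2667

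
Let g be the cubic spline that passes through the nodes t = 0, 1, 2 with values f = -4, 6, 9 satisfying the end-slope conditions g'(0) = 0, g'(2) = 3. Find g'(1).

9

Put M_i = g'' at the i-th knot. Here h = (1, 1) and Δ = (10, 3), so the interior equations h_(i-1)·M_(i-1) + 2(h_(i-1)+h_i)·M_i + h_i·M_(i+1) = 6(Δ_i − Δ_(i-1)) read
  1·M_0 + 4·M_1 + 1·M_2 = 6(Δ_1 - Δ_0) = -42
Clamped end conditions give two more equations: 2h_0·M_0 + h_0·M_1 = 6(Δ_0 - g'(0)) = 60 and h_1·M_1 + 2h_1·M_2 = 6(g'(2) - Δ_1) = 0.
Forward elimination and back-substitution give M_0 = 42, M_1 = -24, M_2 = 12.
On [1, 2], g'(t) = b_1 + 2c_1·(t - 1) + 3d_1·(t - 1)² with b_1 = Δ_1 - h_1(2M_1 + M_2)/6 = 9, c_1 = M_1/2 = -12, d_1 = (M_2 - M_1)/(6h_1) = 6. So g'(1) = 9.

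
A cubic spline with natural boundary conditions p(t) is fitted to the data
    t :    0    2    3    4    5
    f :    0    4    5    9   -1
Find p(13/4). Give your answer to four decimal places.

Put σ_i = p'' at the i-th knot. Here h = (2, 1, 1, 1) and Δ = (2, 1, 4, -10), so the interior equations h_(i-1)·σ_(i-1) + 2(h_(i-1)+h_i)·σ_i + h_i·σ_(i+1) = 6(Δ_i − Δ_(i-1)) read
  2·σ_0 + 6·σ_1 + 1·σ_2 = 6(Δ_1 - Δ_0) = -6
  1·σ_1 + 4·σ_2 + 1·σ_3 = 6(Δ_2 - Δ_1) = 18
  1·σ_2 + 4·σ_3 + 1·σ_4 = 6(Δ_3 - Δ_2) = -84
Natural end conditions: σ_0 = σ_4 = 0.
Solving: σ_0 = 0, σ_1 = -123/43, σ_2 = 480/43, σ_3 = -1023/43, σ_4 = 0.
On [3, 4], p(t) = 5 + 365/86·(t - 3) + 240/43·(t - 3)² - 501/86·(t - 3)³.
With (t - 3) = 1/4: p(13/4) = 34779/5504.

6.3189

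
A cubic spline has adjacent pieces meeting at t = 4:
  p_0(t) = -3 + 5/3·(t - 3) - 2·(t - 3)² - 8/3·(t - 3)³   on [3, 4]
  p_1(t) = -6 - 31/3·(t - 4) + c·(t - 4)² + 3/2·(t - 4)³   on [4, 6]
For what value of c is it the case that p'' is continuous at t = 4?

p_0''(t) = -4 - 16·(t - 3), so p_0''(4) = -20. On the right, p_1''(4) = 2c, so c = -10.

-10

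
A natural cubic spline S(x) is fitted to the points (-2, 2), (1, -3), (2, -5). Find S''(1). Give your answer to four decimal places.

Write m_i for S''(x_i). With h_i = 3, 1 and divided differences Δ_i = -5/3, -2, the continuity of S' gives the tridiagonal system
  3·m_0 + 8·m_1 + 1·m_2 = 6(Δ_1 - Δ_0) = -2
Natural end conditions: m_0 = m_2 = 0.
Hence m_0 = 0, m_1 = -1/4, m_2 = 0.

-0.2500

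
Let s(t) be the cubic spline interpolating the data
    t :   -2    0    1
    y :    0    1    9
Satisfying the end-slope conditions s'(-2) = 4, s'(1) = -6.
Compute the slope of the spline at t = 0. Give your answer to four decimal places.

9.5833

With M_i denoting the second derivative at x_i, h_i = 2, 1, and Δ_i = (y_(i+1) − y_i)/h_i = 1/2, 8:
  2·M_0 + 6·M_1 + 1·M_2 = 6(Δ_1 - Δ_0) = 45
Clamped end conditions give two more equations: 2h_0·M_0 + h_0·M_1 = 6(Δ_0 - s'(-2)) = -21 and h_1·M_1 + 2h_1·M_2 = 6(s'(1) - Δ_1) = -84.
Hence M_0 = -193/12, M_1 = 65/3, M_2 = -317/6.
On [0, 1], s'(t) = b_1 + 2c_1·t + 3d_1·t² with b_1 = Δ_1 - h_1(2M_1 + M_2)/6 = 115/12, c_1 = M_1/2 = 65/6, d_1 = (M_2 - M_1)/(6h_1) = -149/12. So s'(0) = 115/12.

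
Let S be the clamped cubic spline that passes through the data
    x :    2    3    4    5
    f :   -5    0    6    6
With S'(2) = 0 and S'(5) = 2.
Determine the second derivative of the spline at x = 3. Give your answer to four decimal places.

Let M_i = S''(x_i). Step sizes h_i = 1, 1, 1; slopes of the chords Δ_i = (y_(i+1) - y_i)/h_i = 5, 6, 0.
  1·M_0 + 4·M_1 + 1·M_2 = 6(Δ_1 - Δ_0) = 6
  1·M_1 + 4·M_2 + 1·M_3 = 6(Δ_2 - Δ_1) = -36
Clamped end conditions give two more equations: 2h_0·M_0 + h_0·M_1 = 6(Δ_0 - S'(2)) = 30 and h_2·M_2 + 2h_2·M_3 = 6(S'(5) - Δ_2) = 12.
Forward elimination and back-substitution give M_0 = 218/15, M_1 = 14/15, M_2 = -184/15, M_3 = 182/15.

0.9333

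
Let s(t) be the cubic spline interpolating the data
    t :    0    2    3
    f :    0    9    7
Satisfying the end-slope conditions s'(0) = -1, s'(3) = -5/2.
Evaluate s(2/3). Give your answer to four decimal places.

Write σ_i for s''(x_i). With h_i = 2, 1 and divided differences Δ_i = 9/2, -2, the continuity of s' gives the tridiagonal system
  2·σ_0 + 6·σ_1 + 1·σ_2 = 6(Δ_1 - Δ_0) = -39
Clamped end conditions give two more equations: 2h_0·σ_0 + h_0·σ_1 = 6(Δ_0 - s'(0)) = 33 and h_1·σ_1 + 2h_1·σ_2 = 6(s'(3) - Δ_1) = -3.
Solving: σ_0 = 57/4, σ_1 = -12, σ_2 = 9/2.
On [0, 2], s(t) = 0 - 1·t + 57/8·t² - 35/16·t³.
With t = 2/3: s(2/3) = 50/27.

1.8519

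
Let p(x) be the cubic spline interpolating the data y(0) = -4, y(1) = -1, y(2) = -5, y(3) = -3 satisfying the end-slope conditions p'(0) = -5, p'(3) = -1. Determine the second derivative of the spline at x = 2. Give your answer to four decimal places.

Let m_i = p''(x_i). Step sizes h_i = 1, 1, 1; slopes of the chords Δ_i = (y_(i+1) - y_i)/h_i = 3, -4, 2.
  1·m_0 + 4·m_1 + 1·m_2 = 6(Δ_1 - Δ_0) = -42
  1·m_1 + 4·m_2 + 1·m_3 = 6(Δ_2 - Δ_1) = 36
Clamped end conditions give two more equations: 2h_0·m_0 + h_0·m_1 = 6(Δ_0 - p'(0)) = 48 and h_2·m_2 + 2h_2·m_3 = 6(p'(3) - Δ_2) = -18.
Solving the tridiagonal system: m_0 = 544/15, m_1 = -368/15, m_2 = 298/15, m_3 = -284/15.

19.8667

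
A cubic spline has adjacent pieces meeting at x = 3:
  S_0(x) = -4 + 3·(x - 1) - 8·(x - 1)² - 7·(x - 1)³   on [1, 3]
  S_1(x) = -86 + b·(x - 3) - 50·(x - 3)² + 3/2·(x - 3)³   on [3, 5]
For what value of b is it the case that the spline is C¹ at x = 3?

S_0'(x) = 3 - 16·(x - 1) - 21·(x - 1)², so S_0'(3) = -113. On the right, S_1'(3) = b, so b = -113.

-113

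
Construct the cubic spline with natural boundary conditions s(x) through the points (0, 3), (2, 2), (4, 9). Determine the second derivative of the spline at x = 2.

Put M_i = s'' at the i-th knot. Here h = (2, 2) and Δ = (-1/2, 7/2), so the interior equations h_(i-1)·M_(i-1) + 2(h_(i-1)+h_i)·M_i + h_i·M_(i+1) = 6(Δ_i − Δ_(i-1)) read
  2·M_0 + 8·M_1 + 2·M_2 = 6(Δ_1 - Δ_0) = 24
Natural end conditions: M_0 = M_2 = 0.
Solving the tridiagonal system: M_0 = 0, M_1 = 3, M_2 = 0.

3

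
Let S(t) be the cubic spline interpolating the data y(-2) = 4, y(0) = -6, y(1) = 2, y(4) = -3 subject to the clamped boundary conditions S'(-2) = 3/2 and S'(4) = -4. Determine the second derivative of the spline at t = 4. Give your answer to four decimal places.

3.2619

Write m_i for S''(x_i). With h_i = 2, 1, 3 and divided differences Δ_i = -5, 8, -5/3, the continuity of S' gives the tridiagonal system
  2·m_0 + 6·m_1 + 1·m_2 = 6(Δ_1 - Δ_0) = 78
  1·m_1 + 8·m_2 + 3·m_3 = 6(Δ_2 - Δ_1) = -58
Clamped end conditions give two more equations: 2h_0·m_0 + h_0·m_1 = 6(Δ_0 - S'(-2)) = -39 and h_2·m_2 + 2h_2·m_3 = 6(S'(4) - Δ_2) = -14.
Forward elimination and back-substitution give m_0 = -433/21, m_1 = 913/42, m_2 = -235/21, m_3 = 137/42.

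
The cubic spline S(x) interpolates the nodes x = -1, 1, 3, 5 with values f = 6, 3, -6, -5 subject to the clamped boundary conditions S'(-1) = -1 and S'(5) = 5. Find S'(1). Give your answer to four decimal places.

With σ_i denoting the second derivative at x_i, h_i = 2, 2, 2, and Δ_i = (y_(i+1) − y_i)/h_i = -3/2, -9/2, 1/2:
  2·σ_0 + 8·σ_1 + 2·σ_2 = 6(Δ_1 - Δ_0) = -18
  2·σ_1 + 8·σ_2 + 2·σ_3 = 6(Δ_2 - Δ_1) = 30
Clamped end conditions give two more equations: 2h_0·σ_0 + h_0·σ_1 = 6(Δ_0 - S'(-1)) = -3 and h_2·σ_2 + 2h_2·σ_3 = 6(S'(5) - Δ_2) = 27.
Hence σ_0 = 9/10, σ_1 = -33/10, σ_2 = 33/10, σ_3 = 51/10.
On [1, 3], S'(x) = b_1 + 2c_1·(x - 1) + 3d_1·(x - 1)² with b_1 = Δ_1 - h_1(2σ_1 + σ_2)/6 = -17/5, c_1 = σ_1/2 = -33/20, d_1 = (σ_2 - σ_1)/(6h_1) = 11/20. So S'(1) = -17/5.

-3.4000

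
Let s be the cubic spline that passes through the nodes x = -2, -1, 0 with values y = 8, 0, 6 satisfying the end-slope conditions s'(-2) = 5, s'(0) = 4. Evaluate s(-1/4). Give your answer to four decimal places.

Put M_i = s'' at the i-th knot. Here h = (1, 1) and Δ = (-8, 6), so the interior equations h_(i-1)·M_(i-1) + 2(h_(i-1)+h_i)·M_i + h_i·M_(i+1) = 6(Δ_i − Δ_(i-1)) read
  1·M_0 + 4·M_1 + 1·M_2 = 6(Δ_1 - Δ_0) = 84
Clamped end conditions give two more equations: 2h_0·M_0 + h_0·M_1 = 6(Δ_0 - s'(-2)) = -78 and h_1·M_1 + 2h_1·M_2 = 6(s'(0) - Δ_1) = -12.
Forward elimination and back-substitution give M_0 = -121/2, M_1 = 43, M_2 = -55/2.
On [-1, 0], s(x) = 0 - 15/4·(x + 1) + 43/2·(x + 1)² - 47/4·(x + 1)³.
With (x + 1) = 3/4: s(-1/4) = 1107/256.

4.3242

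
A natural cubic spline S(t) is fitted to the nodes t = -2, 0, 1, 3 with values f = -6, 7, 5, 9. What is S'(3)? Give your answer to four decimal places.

3.8571

With m_i denoting the second derivative at x_i, h_i = 2, 1, 2, and Δ_i = (y_(i+1) − y_i)/h_i = 13/2, -2, 2:
  2·m_0 + 6·m_1 + 1·m_2 = 6(Δ_1 - Δ_0) = -51
  1·m_1 + 6·m_2 + 2·m_3 = 6(Δ_2 - Δ_1) = 24
Natural end conditions: m_0 = m_3 = 0.
Solving: m_0 = 0, m_1 = -66/7, m_2 = 39/7, m_3 = 0.
On [1, 3], S'(t) = b_2 + 2c_2·(t - 1) + 3d_2·(t - 1)² with b_2 = Δ_2 - h_2(2m_2 + m_3)/6 = -12/7, c_2 = m_2/2 = 39/14, d_2 = (m_3 - m_2)/(6h_2) = -13/28. So S'(3) = 27/7.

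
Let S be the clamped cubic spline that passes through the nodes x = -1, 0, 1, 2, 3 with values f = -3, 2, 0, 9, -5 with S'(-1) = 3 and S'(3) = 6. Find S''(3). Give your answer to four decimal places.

93.9643

Let m_i = S''(x_i). Step sizes h_i = 1, 1, 1, 1; slopes of the chords Δ_i = (y_(i+1) - y_i)/h_i = 5, -2, 9, -14.
  1·m_0 + 4·m_1 + 1·m_2 = 6(Δ_1 - Δ_0) = -42
  1·m_1 + 4·m_2 + 1·m_3 = 6(Δ_2 - Δ_1) = 66
  1·m_2 + 4·m_3 + 1·m_4 = 6(Δ_3 - Δ_2) = -138
Clamped end conditions give two more equations: 2h_0·m_0 + h_0·m_1 = 6(Δ_0 - S'(-1)) = 12 and h_3·m_3 + 2h_3·m_4 = 6(S'(3) - Δ_3) = 120.
Solving the tridiagonal system: m_0 = 519/28, m_1 = -351/14, m_2 = 159/4, m_3 = -951/14, m_4 = 2631/28.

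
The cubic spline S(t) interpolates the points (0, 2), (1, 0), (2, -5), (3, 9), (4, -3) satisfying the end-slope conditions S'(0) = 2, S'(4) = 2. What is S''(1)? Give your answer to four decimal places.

-16.0714

With m_i denoting the second derivative at x_i, h_i = 1, 1, 1, 1, and Δ_i = (y_(i+1) − y_i)/h_i = -2, -5, 14, -12:
  1·m_0 + 4·m_1 + 1·m_2 = 6(Δ_1 - Δ_0) = -18
  1·m_1 + 4·m_2 + 1·m_3 = 6(Δ_2 - Δ_1) = 114
  1·m_2 + 4·m_3 + 1·m_4 = 6(Δ_3 - Δ_2) = -156
Clamped end conditions give two more equations: 2h_0·m_0 + h_0·m_1 = 6(Δ_0 - S'(0)) = -24 and h_3·m_3 + 2h_3·m_4 = 6(S'(4) - Δ_3) = 84.
Solving the tridiagonal system: m_0 = -111/28, m_1 = -225/14, m_2 = 201/4, m_3 = -993/14, m_4 = 2169/28.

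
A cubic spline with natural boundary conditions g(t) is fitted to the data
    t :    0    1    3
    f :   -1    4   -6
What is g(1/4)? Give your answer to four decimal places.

With σ_i denoting the second derivative at x_i, h_i = 1, 2, and Δ_i = (y_(i+1) − y_i)/h_i = 5, -5:
  1·σ_0 + 6·σ_1 + 2·σ_2 = 6(Δ_1 - Δ_0) = -60
Natural end conditions: σ_0 = σ_2 = 0.
Forward elimination and back-substitution give σ_0 = 0, σ_1 = -10, σ_2 = 0.
On [0, 1], g(t) = -1 + 20/3·t + 0·t² - 5/3·t³.
With t = 1/4: g(1/4) = 41/64.

0.6406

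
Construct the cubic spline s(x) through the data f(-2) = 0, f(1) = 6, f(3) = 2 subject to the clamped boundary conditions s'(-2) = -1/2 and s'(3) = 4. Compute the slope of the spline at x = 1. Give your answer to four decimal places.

-1.7000

Let M_i = s''(x_i). Step sizes h_i = 3, 2; slopes of the chords Δ_i = (y_(i+1) - y_i)/h_i = 2, -2.
  3·M_0 + 10·M_1 + 2·M_2 = 6(Δ_1 - Δ_0) = -24
Clamped end conditions give two more equations: 2h_0·M_0 + h_0·M_1 = 6(Δ_0 - s'(-2)) = 15 and h_1·M_1 + 2h_1·M_2 = 6(s'(3) - Δ_1) = 36.
Forward elimination and back-substitution give M_0 = 29/5, M_1 = -33/5, M_2 = 123/10.
On [1, 3], s'(x) = b_1 + 2c_1·(x - 1) + 3d_1·(x - 1)² with b_1 = Δ_1 - h_1(2M_1 + M_2)/6 = -17/10, c_1 = M_1/2 = -33/10, d_1 = (M_2 - M_1)/(6h_1) = 63/40. So s'(1) = -17/10.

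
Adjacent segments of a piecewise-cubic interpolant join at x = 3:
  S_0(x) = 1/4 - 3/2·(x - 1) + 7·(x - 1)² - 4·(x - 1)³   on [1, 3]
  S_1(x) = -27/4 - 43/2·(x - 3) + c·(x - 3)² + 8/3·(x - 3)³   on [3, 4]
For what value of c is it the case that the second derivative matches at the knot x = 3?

S_0''(x) = 14 - 24·(x - 1), so S_0''(3) = -34. On the right, S_1''(3) = 2c, so c = -17.

-17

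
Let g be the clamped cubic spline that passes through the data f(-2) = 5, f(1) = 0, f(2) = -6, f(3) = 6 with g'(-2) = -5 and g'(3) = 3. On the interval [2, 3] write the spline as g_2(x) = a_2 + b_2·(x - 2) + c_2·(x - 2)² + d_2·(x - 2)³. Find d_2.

Write m_i for g''(x_i). With h_i = 3, 1, 1 and divided differences Δ_i = -5/3, -6, 12, the continuity of g' gives the tridiagonal system
  3·m_0 + 8·m_1 + 1·m_2 = 6(Δ_1 - Δ_0) = -26
  1·m_1 + 4·m_2 + 1·m_3 = 6(Δ_2 - Δ_1) = 108
Clamped end conditions give two more equations: 2h_0·m_0 + h_0·m_1 = 6(Δ_0 - g'(-2)) = 20 and h_2·m_2 + 2h_2·m_3 = 6(g'(3) - Δ_2) = -54.
Solving: m_0 = 28/3, m_1 = -12, m_2 = 42, m_3 = -48.
On [2, 3], with g_2(x) = a_2 + b_2·(x - 2) + c_2·(x - 2)² + d_2·(x - 2)³: c_2 = m_2/2 = 21, d_2 = (m_3 - m_2)/(6h_2) = -15, b_2 = Δ_2 - h_2(2m_2 + m_3)/6 = 6.

-15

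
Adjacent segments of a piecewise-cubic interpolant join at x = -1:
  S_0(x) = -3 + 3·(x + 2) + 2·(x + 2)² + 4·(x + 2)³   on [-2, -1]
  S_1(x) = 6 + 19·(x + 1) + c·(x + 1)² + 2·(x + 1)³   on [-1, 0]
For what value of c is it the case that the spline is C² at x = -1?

14

S_0''(x) = 4 + 24·(x + 2), so S_0''(-1) = 28. On the right, S_1''(-1) = 2c, so c = 14.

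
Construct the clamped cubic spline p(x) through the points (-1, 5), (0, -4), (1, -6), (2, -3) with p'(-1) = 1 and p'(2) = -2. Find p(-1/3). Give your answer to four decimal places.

-0.2000

Put M_i = p'' at the i-th knot. Here h = (1, 1, 1) and Δ = (-9, -2, 3), so the interior equations h_(i-1)·M_(i-1) + 2(h_(i-1)+h_i)·M_i + h_i·M_(i+1) = 6(Δ_i − Δ_(i-1)) read
  1·M_0 + 4·M_1 + 1·M_2 = 6(Δ_1 - Δ_0) = 42
  1·M_1 + 4·M_2 + 1·M_3 = 6(Δ_2 - Δ_1) = 30
Clamped end conditions give two more equations: 2h_0·M_0 + h_0·M_1 = 6(Δ_0 - p'(-1)) = -60 and h_2·M_2 + 2h_2·M_3 = 6(p'(2) - Δ_2) = -30.
Solving: M_0 = -196/5, M_1 = 92/5, M_2 = 38/5, M_3 = -94/5.
On [-1, 0], p(x) = 5 + 1·(x + 1) - 98/5·(x + 1)² + 48/5·(x + 1)³.
With (x + 1) = 2/3: p(-1/3) = -1/5.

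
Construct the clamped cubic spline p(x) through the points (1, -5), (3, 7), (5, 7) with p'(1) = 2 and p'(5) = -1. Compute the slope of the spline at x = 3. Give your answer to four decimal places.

4.2500

Write m_i for p''(x_i). With h_i = 2, 2 and divided differences Δ_i = 6, 0, the continuity of p' gives the tridiagonal system
  2·m_0 + 8·m_1 + 2·m_2 = 6(Δ_1 - Δ_0) = -36
Clamped end conditions give two more equations: 2h_0·m_0 + h_0·m_1 = 6(Δ_0 - p'(1)) = 24 and h_1·m_1 + 2h_1·m_2 = 6(p'(5) - Δ_1) = -6.
Hence m_0 = 39/4, m_1 = -15/2, m_2 = 9/4.
On [3, 5], p'(x) = b_1 + 2c_1·(x - 3) + 3d_1·(x - 3)² with b_1 = Δ_1 - h_1(2m_1 + m_2)/6 = 17/4, c_1 = m_1/2 = -15/4, d_1 = (m_2 - m_1)/(6h_1) = 13/16. So p'(3) = 17/4.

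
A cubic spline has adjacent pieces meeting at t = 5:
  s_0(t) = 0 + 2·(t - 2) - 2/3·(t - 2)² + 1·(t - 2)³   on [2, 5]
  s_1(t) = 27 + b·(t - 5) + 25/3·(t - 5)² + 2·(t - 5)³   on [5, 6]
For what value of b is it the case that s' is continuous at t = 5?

s_0'(t) = 2 - 4/3·(t - 2) + 3·(t - 2)², so s_0'(5) = 25. On the right, s_1'(5) = b, so b = 25.

25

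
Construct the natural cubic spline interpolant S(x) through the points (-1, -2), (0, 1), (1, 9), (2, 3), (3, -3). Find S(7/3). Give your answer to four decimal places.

With M_i denoting the second derivative at x_i, h_i = 1, 1, 1, 1, and Δ_i = (y_(i+1) − y_i)/h_i = 3, 8, -6, -6:
  1·M_0 + 4·M_1 + 1·M_2 = 6(Δ_1 - Δ_0) = 30
  1·M_1 + 4·M_2 + 1·M_3 = 6(Δ_2 - Δ_1) = -84
  1·M_2 + 4·M_3 + 1·M_4 = 6(Δ_3 - Δ_2) = 0
Natural end conditions: M_0 = M_4 = 0.
Hence M_0 = 0, M_1 = 393/28, M_2 = -183/7, M_3 = 183/28, M_4 = 0.
On [2, 3], S(x) = 3 - 229/28·(x - 2) + 183/56·(x - 2)² - 61/56·(x - 2)³.
With (x - 2) = 1/3: S(7/3) = 451/756.

0.5966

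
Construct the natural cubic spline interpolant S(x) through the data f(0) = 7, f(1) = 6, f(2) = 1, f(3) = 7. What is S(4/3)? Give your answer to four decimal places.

Put m_i = S'' at the i-th knot. Here h = (1, 1, 1) and Δ = (-1, -5, 6), so the interior equations h_(i-1)·m_(i-1) + 2(h_(i-1)+h_i)·m_i + h_i·m_(i+1) = 6(Δ_i − Δ_(i-1)) read
  1·m_0 + 4·m_1 + 1·m_2 = 6(Δ_1 - Δ_0) = -24
  1·m_1 + 4·m_2 + 1·m_3 = 6(Δ_2 - Δ_1) = 66
Natural end conditions: m_0 = m_3 = 0.
Solving the tridiagonal system: m_0 = 0, m_1 = -54/5, m_2 = 96/5, m_3 = 0.
On [1, 2], S(x) = 6 - 23/5·(x - 1) - 27/5·(x - 1)² + 5·(x - 1)³.
With (x - 1) = 1/3: S(4/3) = 547/135.

4.0519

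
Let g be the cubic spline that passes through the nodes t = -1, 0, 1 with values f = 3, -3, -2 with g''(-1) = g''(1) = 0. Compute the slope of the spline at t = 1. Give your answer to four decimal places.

2.7500

Put σ_i = g'' at the i-th knot. Here h = (1, 1) and Δ = (-6, 1), so the interior equations h_(i-1)·σ_(i-1) + 2(h_(i-1)+h_i)·σ_i + h_i·σ_(i+1) = 6(Δ_i − Δ_(i-1)) read
  1·σ_0 + 4·σ_1 + 1·σ_2 = 6(Δ_1 - Δ_0) = 42
Natural end conditions: σ_0 = σ_2 = 0.
Forward elimination and back-substitution give σ_0 = 0, σ_1 = 21/2, σ_2 = 0.
On [0, 1], g'(t) = b_1 + 2c_1·t + 3d_1·t² with b_1 = Δ_1 - h_1(2σ_1 + σ_2)/6 = -5/2, c_1 = σ_1/2 = 21/4, d_1 = (σ_2 - σ_1)/(6h_1) = -7/4. So g'(1) = 11/4.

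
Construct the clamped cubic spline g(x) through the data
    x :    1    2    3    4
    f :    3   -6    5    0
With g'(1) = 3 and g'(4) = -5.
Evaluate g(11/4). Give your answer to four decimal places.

2.4125

With m_i denoting the second derivative at x_i, h_i = 1, 1, 1, and Δ_i = (y_(i+1) − y_i)/h_i = -9, 11, -5:
  1·m_0 + 4·m_1 + 1·m_2 = 6(Δ_1 - Δ_0) = 120
  1·m_1 + 4·m_2 + 1·m_3 = 6(Δ_2 - Δ_1) = -96
Clamped end conditions give two more equations: 2h_0·m_0 + h_0·m_1 = 6(Δ_0 - g'(1)) = -72 and h_2·m_2 + 2h_2·m_3 = 6(g'(4) - Δ_2) = 0.
Solving the tridiagonal system: m_0 = -968/15, m_1 = 856/15, m_2 = -656/15, m_3 = 328/15.
On [2, 3], g(x) = -6 - 11/15·(x - 2) + 428/15·(x - 2)² - 84/5·(x - 2)³.
With (x - 2) = 3/4: g(11/4) = 193/80.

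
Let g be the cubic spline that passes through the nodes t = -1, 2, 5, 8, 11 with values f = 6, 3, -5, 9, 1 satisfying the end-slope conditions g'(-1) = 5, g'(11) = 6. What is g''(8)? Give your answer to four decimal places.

-8.3810

With σ_i denoting the second derivative at x_i, h_i = 3, 3, 3, 3, and Δ_i = (y_(i+1) − y_i)/h_i = -1, -8/3, 14/3, -8/3:
  3·σ_0 + 12·σ_1 + 3·σ_2 = 6(Δ_1 - Δ_0) = -10
  3·σ_1 + 12·σ_2 + 3·σ_3 = 6(Δ_2 - Δ_1) = 44
  3·σ_2 + 12·σ_3 + 3·σ_4 = 6(Δ_3 - Δ_2) = -44
Clamped end conditions give two more equations: 2h_0·σ_0 + h_0·σ_1 = 6(Δ_0 - g'(-1)) = -36 and h_3·σ_3 + 2h_3·σ_4 = 6(g'(11) - Δ_3) = 52.
Solving the tridiagonal system: σ_0 = -116/21, σ_1 = -20/21, σ_2 = 6, σ_3 = -176/21, σ_4 = 90/7.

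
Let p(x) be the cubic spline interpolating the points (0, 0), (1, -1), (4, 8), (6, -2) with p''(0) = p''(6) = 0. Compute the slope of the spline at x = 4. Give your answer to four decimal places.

Put m_i = p'' at the i-th knot. Here h = (1, 3, 2) and Δ = (-1, 3, -5), so the interior equations h_(i-1)·m_(i-1) + 2(h_(i-1)+h_i)·m_i + h_i·m_(i+1) = 6(Δ_i − Δ_(i-1)) read
  1·m_0 + 8·m_1 + 3·m_2 = 6(Δ_1 - Δ_0) = 24
  3·m_1 + 10·m_2 + 2·m_3 = 6(Δ_2 - Δ_1) = -48
Natural end conditions: m_0 = m_3 = 0.
Hence m_0 = 0, m_1 = 384/71, m_2 = -456/71, m_3 = 0.
On [4, 6], p'(x) = b_2 + 2c_2·(x - 4) + 3d_2·(x - 4)² with b_2 = Δ_2 - h_2(2m_2 + m_3)/6 = -51/71, c_2 = m_2/2 = -228/71, d_2 = (m_3 - m_2)/(6h_2) = 38/71. So p'(4) = -51/71.

-0.7183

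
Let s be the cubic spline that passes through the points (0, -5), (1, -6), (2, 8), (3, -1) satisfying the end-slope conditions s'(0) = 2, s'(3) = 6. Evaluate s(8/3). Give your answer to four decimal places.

0.4395

Write σ_i for s''(x_i). With h_i = 1, 1, 1 and divided differences Δ_i = -1, 14, -9, the continuity of s' gives the tridiagonal system
  1·σ_0 + 4·σ_1 + 1·σ_2 = 6(Δ_1 - Δ_0) = 90
  1·σ_1 + 4·σ_2 + 1·σ_3 = 6(Δ_2 - Δ_1) = -138
Clamped end conditions give two more equations: 2h_0·σ_0 + h_0·σ_1 = 6(Δ_0 - s'(0)) = -18 and h_2·σ_2 + 2h_2·σ_3 = 6(s'(3) - Δ_2) = 90.
Forward elimination and back-substitution give σ_0 = -488/15, σ_1 = 706/15, σ_2 = -986/15, σ_3 = 1168/15.
On [2, 3], s(t) = 8 - 1/15·(t - 2) - 493/15·(t - 2)² + 359/15·(t - 2)³.
With (t - 2) = 2/3: s(8/3) = 178/405.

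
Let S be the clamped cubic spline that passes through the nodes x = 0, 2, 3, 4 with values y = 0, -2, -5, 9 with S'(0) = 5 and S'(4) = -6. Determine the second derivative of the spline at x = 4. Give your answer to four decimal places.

-84.3636

Let σ_i = S''(x_i). Step sizes h_i = 2, 1, 1; slopes of the chords Δ_i = (y_(i+1) - y_i)/h_i = -1, -3, 14.
  2·σ_0 + 6·σ_1 + 1·σ_2 = 6(Δ_1 - Δ_0) = -12
  1·σ_1 + 4·σ_2 + 1·σ_3 = 6(Δ_2 - Δ_1) = 102
Clamped end conditions give two more equations: 2h_0·σ_0 + h_0·σ_1 = 6(Δ_0 - S'(0)) = -36 and h_2·σ_2 + 2h_2·σ_3 = 6(S'(4) - Δ_2) = -120.
Solving the tridiagonal system: σ_0 = -52/11, σ_1 = -94/11, σ_2 = 536/11, σ_3 = -928/11.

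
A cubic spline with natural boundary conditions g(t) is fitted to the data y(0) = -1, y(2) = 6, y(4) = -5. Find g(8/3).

4

Write σ_i for g''(x_i). With h_i = 2, 2 and divided differences Δ_i = 7/2, -11/2, the continuity of g' gives the tridiagonal system
  2·σ_0 + 8·σ_1 + 2·σ_2 = 6(Δ_1 - Δ_0) = -54
Natural end conditions: σ_0 = σ_2 = 0.
Forward elimination and back-substitution give σ_0 = 0, σ_1 = -27/4, σ_2 = 0.
On [2, 4], g(t) = 6 - 1·(t - 2) - 27/8·(t - 2)² + 9/16·(t - 2)³.
With (t - 2) = 2/3: g(8/3) = 4.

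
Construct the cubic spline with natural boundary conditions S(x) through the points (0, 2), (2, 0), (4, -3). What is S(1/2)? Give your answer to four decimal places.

Put M_i = S'' at the i-th knot. Here h = (2, 2) and Δ = (-1, -3/2), so the interior equations h_(i-1)·M_(i-1) + 2(h_(i-1)+h_i)·M_i + h_i·M_(i+1) = 6(Δ_i − Δ_(i-1)) read
  2·M_0 + 8·M_1 + 2·M_2 = 6(Δ_1 - Δ_0) = -3
Natural end conditions: M_0 = M_2 = 0.
Forward elimination and back-substitution give M_0 = 0, M_1 = -3/8, M_2 = 0.
On [0, 2], S(x) = 2 - 7/8·x + 0·x² - 1/32·x³.
With x = 1/2: S(1/2) = 399/256.

1.5586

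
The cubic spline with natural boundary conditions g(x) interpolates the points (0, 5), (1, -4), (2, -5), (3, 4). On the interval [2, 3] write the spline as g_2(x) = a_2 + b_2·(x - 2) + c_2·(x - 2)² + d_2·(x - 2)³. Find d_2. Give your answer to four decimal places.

Write m_i for g''(x_i). With h_i = 1, 1, 1 and divided differences Δ_i = -9, -1, 9, the continuity of g' gives the tridiagonal system
  1·m_0 + 4·m_1 + 1·m_2 = 6(Δ_1 - Δ_0) = 48
  1·m_1 + 4·m_2 + 1·m_3 = 6(Δ_2 - Δ_1) = 60
Natural end conditions: m_0 = m_3 = 0.
Hence m_0 = 0, m_1 = 44/5, m_2 = 64/5, m_3 = 0.
On [2, 3], with g_2(x) = a_2 + b_2·(x - 2) + c_2·(x - 2)² + d_2·(x - 2)³: c_2 = m_2/2 = 32/5, d_2 = (m_3 - m_2)/(6h_2) = -32/15, b_2 = Δ_2 - h_2(2m_2 + m_3)/6 = 71/15.

-2.1333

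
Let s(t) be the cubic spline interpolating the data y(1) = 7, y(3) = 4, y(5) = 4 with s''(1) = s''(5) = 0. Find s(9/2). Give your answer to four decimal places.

3.8242

Put M_i = s'' at the i-th knot. Here h = (2, 2) and Δ = (-3/2, 0), so the interior equations h_(i-1)·M_(i-1) + 2(h_(i-1)+h_i)·M_i + h_i·M_(i+1) = 6(Δ_i − Δ_(i-1)) read
  2·M_0 + 8·M_1 + 2·M_2 = 6(Δ_1 - Δ_0) = 9
Natural end conditions: M_0 = M_2 = 0.
Forward elimination and back-substitution give M_0 = 0, M_1 = 9/8, M_2 = 0.
On [3, 5], s(t) = 4 - 3/4·(t - 3) + 9/16·(t - 3)² - 3/32·(t - 3)³.
With (t - 3) = 3/2: s(9/2) = 979/256.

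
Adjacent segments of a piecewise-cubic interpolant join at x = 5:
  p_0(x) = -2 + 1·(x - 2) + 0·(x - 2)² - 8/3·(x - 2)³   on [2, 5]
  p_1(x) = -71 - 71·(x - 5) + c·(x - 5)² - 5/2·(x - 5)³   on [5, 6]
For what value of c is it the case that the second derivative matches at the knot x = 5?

-24

p_0''(x) = 0 - 16·(x - 2), so p_0''(5) = -48. On the right, p_1''(5) = 2c, so c = -24.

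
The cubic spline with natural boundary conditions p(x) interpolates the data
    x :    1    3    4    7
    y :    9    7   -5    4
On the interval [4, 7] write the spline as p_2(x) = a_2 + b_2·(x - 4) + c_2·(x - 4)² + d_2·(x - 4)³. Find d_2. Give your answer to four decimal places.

-0.7163

Write M_i for p''(x_i). With h_i = 2, 1, 3 and divided differences Δ_i = -1, -12, 3, the continuity of p' gives the tridiagonal system
  2·M_0 + 6·M_1 + 1·M_2 = 6(Δ_1 - Δ_0) = -66
  1·M_1 + 8·M_2 + 3·M_3 = 6(Δ_2 - Δ_1) = 90
Natural end conditions: M_0 = M_3 = 0.
Solving the tridiagonal system: M_0 = 0, M_1 = -618/47, M_2 = 606/47, M_3 = 0.
On [4, 7], with p_2(x) = a_2 + b_2·(x - 4) + c_2·(x - 4)² + d_2·(x - 4)³: c_2 = M_2/2 = 303/47, d_2 = (M_3 - M_2)/(6h_2) = -101/141, b_2 = Δ_2 - h_2(2M_2 + M_3)/6 = -465/47.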